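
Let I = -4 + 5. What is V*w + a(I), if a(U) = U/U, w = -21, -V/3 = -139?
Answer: -8756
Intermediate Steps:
I = 1
V = 417 (V = -3*(-139) = 417)
a(U) = 1
V*w + a(I) = 417*(-21) + 1 = -8757 + 1 = -8756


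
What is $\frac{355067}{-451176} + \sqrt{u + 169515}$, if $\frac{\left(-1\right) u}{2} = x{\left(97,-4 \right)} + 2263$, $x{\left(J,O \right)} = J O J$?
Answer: $- \frac{355067}{451176} + \sqrt{240261} \approx 489.38$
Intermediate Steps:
$x{\left(J,O \right)} = O J^{2}$
$u = 70746$ ($u = - 2 \left(- 4 \cdot 97^{2} + 2263\right) = - 2 \left(\left(-4\right) 9409 + 2263\right) = - 2 \left(-37636 + 2263\right) = \left(-2\right) \left(-35373\right) = 70746$)
$\frac{355067}{-451176} + \sqrt{u + 169515} = \frac{355067}{-451176} + \sqrt{70746 + 169515} = 355067 \left(- \frac{1}{451176}\right) + \sqrt{240261} = - \frac{355067}{451176} + \sqrt{240261}$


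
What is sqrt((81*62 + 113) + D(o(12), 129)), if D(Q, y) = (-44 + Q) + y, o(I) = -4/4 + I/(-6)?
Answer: sqrt(5217) ≈ 72.229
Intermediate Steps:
o(I) = -1 - I/6 (o(I) = -4*1/4 + I*(-1/6) = -1 - I/6)
D(Q, y) = -44 + Q + y
sqrt((81*62 + 113) + D(o(12), 129)) = sqrt((81*62 + 113) + (-44 + (-1 - 1/6*12) + 129)) = sqrt((5022 + 113) + (-44 + (-1 - 2) + 129)) = sqrt(5135 + (-44 - 3 + 129)) = sqrt(5135 + 82) = sqrt(5217)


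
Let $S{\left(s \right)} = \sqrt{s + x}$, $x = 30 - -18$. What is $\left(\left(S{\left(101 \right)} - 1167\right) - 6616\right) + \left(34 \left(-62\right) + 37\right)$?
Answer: $-9854 + \sqrt{149} \approx -9841.8$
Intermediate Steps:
$x = 48$ ($x = 30 + 18 = 48$)
$S{\left(s \right)} = \sqrt{48 + s}$ ($S{\left(s \right)} = \sqrt{s + 48} = \sqrt{48 + s}$)
$\left(\left(S{\left(101 \right)} - 1167\right) - 6616\right) + \left(34 \left(-62\right) + 37\right) = \left(\left(\sqrt{48 + 101} - 1167\right) - 6616\right) + \left(34 \left(-62\right) + 37\right) = \left(\left(\sqrt{149} - 1167\right) - 6616\right) + \left(-2108 + 37\right) = \left(\left(-1167 + \sqrt{149}\right) - 6616\right) - 2071 = \left(-7783 + \sqrt{149}\right) - 2071 = -9854 + \sqrt{149}$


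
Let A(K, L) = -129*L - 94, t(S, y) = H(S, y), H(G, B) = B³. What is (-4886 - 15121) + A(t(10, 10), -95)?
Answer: -7846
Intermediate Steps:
t(S, y) = y³
A(K, L) = -94 - 129*L
(-4886 - 15121) + A(t(10, 10), -95) = (-4886 - 15121) + (-94 - 129*(-95)) = -20007 + (-94 + 12255) = -20007 + 12161 = -7846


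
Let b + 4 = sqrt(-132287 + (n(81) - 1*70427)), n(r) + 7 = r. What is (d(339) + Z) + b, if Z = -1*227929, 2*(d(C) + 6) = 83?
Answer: -455795/2 + 4*I*sqrt(12665) ≈ -2.279e+5 + 450.16*I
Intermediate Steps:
n(r) = -7 + r
d(C) = 71/2 (d(C) = -6 + (1/2)*83 = -6 + 83/2 = 71/2)
Z = -227929
b = -4 + 4*I*sqrt(12665) (b = -4 + sqrt(-132287 + ((-7 + 81) - 1*70427)) = -4 + sqrt(-132287 + (74 - 70427)) = -4 + sqrt(-132287 - 70353) = -4 + sqrt(-202640) = -4 + 4*I*sqrt(12665) ≈ -4.0 + 450.16*I)
(d(339) + Z) + b = (71/2 - 227929) + (-4 + 4*I*sqrt(12665)) = -455787/2 + (-4 + 4*I*sqrt(12665)) = -455795/2 + 4*I*sqrt(12665)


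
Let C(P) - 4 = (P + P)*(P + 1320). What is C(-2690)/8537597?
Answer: 7370604/8537597 ≈ 0.86331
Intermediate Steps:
C(P) = 4 + 2*P*(1320 + P) (C(P) = 4 + (P + P)*(P + 1320) = 4 + (2*P)*(1320 + P) = 4 + 2*P*(1320 + P))
C(-2690)/8537597 = (4 + 2*(-2690)² + 2640*(-2690))/8537597 = (4 + 2*7236100 - 7101600)*(1/8537597) = (4 + 14472200 - 7101600)*(1/8537597) = 7370604*(1/8537597) = 7370604/8537597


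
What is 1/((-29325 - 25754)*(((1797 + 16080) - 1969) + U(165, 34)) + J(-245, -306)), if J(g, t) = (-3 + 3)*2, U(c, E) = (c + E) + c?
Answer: -1/896245488 ≈ -1.1158e-9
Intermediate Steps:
U(c, E) = E + 2*c (U(c, E) = (E + c) + c = E + 2*c)
J(g, t) = 0 (J(g, t) = 0*2 = 0)
1/((-29325 - 25754)*(((1797 + 16080) - 1969) + U(165, 34)) + J(-245, -306)) = 1/((-29325 - 25754)*(((1797 + 16080) - 1969) + (34 + 2*165)) + 0) = 1/(-55079*((17877 - 1969) + (34 + 330)) + 0) = 1/(-55079*(15908 + 364) + 0) = 1/(-55079*16272 + 0) = 1/(-896245488 + 0) = 1/(-896245488) = -1/896245488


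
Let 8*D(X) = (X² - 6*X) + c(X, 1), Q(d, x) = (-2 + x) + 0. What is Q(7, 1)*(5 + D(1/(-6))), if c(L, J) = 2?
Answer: -1549/288 ≈ -5.3785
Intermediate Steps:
Q(d, x) = -2 + x
D(X) = ¼ - 3*X/4 + X²/8 (D(X) = ((X² - 6*X) + 2)/8 = (2 + X² - 6*X)/8 = ¼ - 3*X/4 + X²/8)
Q(7, 1)*(5 + D(1/(-6))) = (-2 + 1)*(5 + (¼ - ¾/(-6) + (1/(-6))²/8)) = -(5 + (¼ - ¾*(-⅙) + (-⅙)²/8)) = -(5 + (¼ + ⅛ + (⅛)*(1/36))) = -(5 + (¼ + ⅛ + 1/288)) = -(5 + 109/288) = -1*1549/288 = -1549/288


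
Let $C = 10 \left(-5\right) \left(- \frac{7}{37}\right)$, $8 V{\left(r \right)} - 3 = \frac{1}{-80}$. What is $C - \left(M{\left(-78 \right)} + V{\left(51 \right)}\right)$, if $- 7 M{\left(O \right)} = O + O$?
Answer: $- \frac{2187981}{165760} \approx -13.2$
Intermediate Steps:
$V{\left(r \right)} = \frac{239}{640}$ ($V{\left(r \right)} = \frac{3}{8} + \frac{1}{8 \left(-80\right)} = \frac{3}{8} + \frac{1}{8} \left(- \frac{1}{80}\right) = \frac{3}{8} - \frac{1}{640} = \frac{239}{640}$)
$M{\left(O \right)} = - \frac{2 O}{7}$ ($M{\left(O \right)} = - \frac{O + O}{7} = - \frac{2 O}{7}$)
$C = \frac{350}{37}$ ($C = - 50 \left(\left(-7\right) \frac{1}{37}\right) = \left(-50\right) \left(- \frac{7}{37}\right) = \frac{350}{37} \approx 9.4595$)
$C - \left(M{\left(-78 \right)} + V{\left(51 \right)}\right) = \frac{350}{37} - \left(\left(- \frac{2}{7}\right) \left(-78\right) + \frac{239}{640}\right) = \frac{350}{37} - \left(\frac{156}{7} + \frac{239}{640}\right) = \frac{350}{37} - \frac{101513}{4480} = - \frac{2187981}{165760}$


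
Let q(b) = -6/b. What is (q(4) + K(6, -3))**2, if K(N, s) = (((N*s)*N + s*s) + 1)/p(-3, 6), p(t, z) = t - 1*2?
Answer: 32761/100 ≈ 327.61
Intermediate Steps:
p(t, z) = -2 + t (p(t, z) = t - 2 = -2 + t)
K(N, s) = -1/5 - s**2/5 - s*N**2/5 (K(N, s) = (((N*s)*N + s*s) + 1)/(-2 - 3) = ((s*N**2 + s**2) + 1)/(-5) = ((s**2 + s*N**2) + 1)*(-1/5) = (1 + s**2 + s*N**2)*(-1/5) = -1/5 - s**2/5 - s*N**2/5)
(q(4) + K(6, -3))**2 = (-6/4 + (-1/5 - 1/5*(-3)**2 - 1/5*(-3)*6**2))**2 = (-6*1/4 + (-1/5 - 1/5*9 - 1/5*(-3)*36))**2 = (-3/2 + (-1/5 - 9/5 + 108/5))**2 = (-3/2 + 98/5)**2 = (181/10)**2 = 32761/100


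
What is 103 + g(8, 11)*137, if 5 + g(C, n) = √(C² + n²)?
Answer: -582 + 137*√185 ≈ 1281.4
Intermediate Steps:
g(C, n) = -5 + √(C² + n²)
103 + g(8, 11)*137 = 103 + (-5 + √(8² + 11²))*137 = 103 + (-5 + √(64 + 121))*137 = 103 + (-5 + √185)*137 = 103 + (-685 + 137*√185) = -582 + 137*√185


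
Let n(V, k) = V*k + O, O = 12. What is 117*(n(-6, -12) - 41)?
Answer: 5031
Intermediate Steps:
n(V, k) = 12 + V*k (n(V, k) = V*k + 12 = 12 + V*k)
117*(n(-6, -12) - 41) = 117*((12 - 6*(-12)) - 41) = 117*((12 + 72) - 41) = 117*(84 - 41) = 117*43 = 5031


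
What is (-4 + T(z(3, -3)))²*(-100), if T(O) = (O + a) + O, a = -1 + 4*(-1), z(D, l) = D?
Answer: -900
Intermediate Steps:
a = -5 (a = -1 - 4 = -5)
T(O) = -5 + 2*O (T(O) = (O - 5) + O = (-5 + O) + O = -5 + 2*O)
(-4 + T(z(3, -3)))²*(-100) = (-4 + (-5 + 2*3))²*(-100) = (-4 + (-5 + 6))²*(-100) = (-4 + 1)²*(-100) = (-3)²*(-100) = 9*(-100) = -900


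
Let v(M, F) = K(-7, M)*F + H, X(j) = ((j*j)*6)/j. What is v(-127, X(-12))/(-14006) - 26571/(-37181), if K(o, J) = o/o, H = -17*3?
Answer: 376726689/520757086 ≈ 0.72342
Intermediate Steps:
H = -51
K(o, J) = 1
X(j) = 6*j (X(j) = (j**2*6)/j = (6*j**2)/j = 6*j)
v(M, F) = -51 + F (v(M, F) = 1*F - 51 = F - 51 = -51 + F)
v(-127, X(-12))/(-14006) - 26571/(-37181) = (-51 + 6*(-12))/(-14006) - 26571/(-37181) = (-51 - 72)*(-1/14006) - 26571*(-1/37181) = -123*(-1/14006) + 26571/37181 = 123/14006 + 26571/37181 = 376726689/520757086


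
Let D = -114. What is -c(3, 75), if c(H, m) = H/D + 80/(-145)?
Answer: 637/1102 ≈ 0.57804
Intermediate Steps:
c(H, m) = -16/29 - H/114 (c(H, m) = H/(-114) + 80/(-145) = H*(-1/114) + 80*(-1/145) = -H/114 - 16/29 = -16/29 - H/114)
-c(3, 75) = -(-16/29 - 1/114*3) = -(-16/29 - 1/38) = -1*(-637/1102) = 637/1102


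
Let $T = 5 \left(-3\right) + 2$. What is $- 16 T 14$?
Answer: $2912$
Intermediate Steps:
$T = -13$ ($T = -15 + 2 = -13$)
$- 16 T 14 = \left(-16\right) \left(-13\right) 14 = 208 \cdot 14 = 2912$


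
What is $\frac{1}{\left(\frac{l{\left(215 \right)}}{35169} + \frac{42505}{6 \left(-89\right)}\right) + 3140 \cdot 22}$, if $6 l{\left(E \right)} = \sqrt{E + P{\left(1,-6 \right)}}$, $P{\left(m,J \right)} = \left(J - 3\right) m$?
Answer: $\frac{24336279151346992410}{1679213059757582061930499} - \frac{1671441894 \sqrt{206}}{1679213059757582061930499} \approx 1.4493 \cdot 10^{-5}$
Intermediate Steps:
$P{\left(m,J \right)} = m \left(-3 + J\right)$ ($P{\left(m,J \right)} = \left(-3 + J\right) m = m \left(-3 + J\right)$)
$l{\left(E \right)} = \frac{\sqrt{-9 + E}}{6}$ ($l{\left(E \right)} = \frac{\sqrt{E + 1 \left(-3 - 6\right)}}{6} = \frac{\sqrt{E + 1 \left(-9\right)}}{6} = \frac{\sqrt{E - 9}}{6} = \frac{\sqrt{-9 + E}}{6}$)
$\frac{1}{\left(\frac{l{\left(215 \right)}}{35169} + \frac{42505}{6 \left(-89\right)}\right) + 3140 \cdot 22} = \frac{1}{\left(\frac{\frac{1}{6} \sqrt{-9 + 215}}{35169} + \frac{42505}{6 \left(-89\right)}\right) + 3140 \cdot 22} = \frac{1}{\left(\frac{\sqrt{206}}{6} \cdot \frac{1}{35169} + \frac{42505}{-534}\right) + 69080} = \frac{1}{\left(\frac{\sqrt{206}}{211014} + 42505 \left(- \frac{1}{534}\right)\right) + 69080} = \frac{1}{\left(\frac{\sqrt{206}}{211014} - \frac{42505}{534}\right) + 69080} = \frac{1}{\left(- \frac{42505}{534} + \frac{\sqrt{206}}{211014}\right) + 69080} = \frac{1}{\frac{36846215}{534} + \frac{\sqrt{206}}{211014}}$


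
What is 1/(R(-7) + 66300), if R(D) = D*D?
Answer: 1/66349 ≈ 1.5072e-5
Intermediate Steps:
R(D) = D²
1/(R(-7) + 66300) = 1/((-7)² + 66300) = 1/(49 + 66300) = 1/66349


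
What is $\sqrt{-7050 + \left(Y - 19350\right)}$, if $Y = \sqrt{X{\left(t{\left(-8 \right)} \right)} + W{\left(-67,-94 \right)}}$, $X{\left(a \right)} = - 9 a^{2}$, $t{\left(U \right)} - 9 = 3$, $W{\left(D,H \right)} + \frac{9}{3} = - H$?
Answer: $\sqrt{-26400 + i \sqrt{1205}} \approx 0.107 + 162.48 i$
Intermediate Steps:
$W{\left(D,H \right)} = -3 - H$
$t{\left(U \right)} = 12$ ($t{\left(U \right)} = 9 + 3 = 12$)
$Y = i \sqrt{1205}$ ($Y = \sqrt{- 9 \cdot 12^{2} - -91} = \sqrt{\left(-9\right) 144 + \left(-3 + 94\right)} = \sqrt{-1296 + 91} = \sqrt{-1205} = i \sqrt{1205} \approx 34.713 i$)
$\sqrt{-7050 + \left(Y - 19350\right)} = \sqrt{-7050 + \left(i \sqrt{1205} - 19350\right)} = \sqrt{-7050 - \left(19350 - i \sqrt{1205}\right)} = \sqrt{-26400 + i \sqrt{1205}}$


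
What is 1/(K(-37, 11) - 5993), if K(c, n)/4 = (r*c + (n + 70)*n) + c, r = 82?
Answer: -1/14713 ≈ -6.7967e-5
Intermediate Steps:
K(c, n) = 332*c + 4*n*(70 + n) (K(c, n) = 4*((82*c + (n + 70)*n) + c) = 4*((82*c + (70 + n)*n) + c) = 4*((82*c + n*(70 + n)) + c) = 4*(83*c + n*(70 + n)) = 332*c + 4*n*(70 + n))
1/(K(-37, 11) - 5993) = 1/((4*11² + 280*11 + 332*(-37)) - 5993) = 1/((4*121 + 3080 - 12284) - 5993) = 1/((484 + 3080 - 12284) - 5993) = 1/(-8720 - 5993) = 1/(-14713) = -1/14713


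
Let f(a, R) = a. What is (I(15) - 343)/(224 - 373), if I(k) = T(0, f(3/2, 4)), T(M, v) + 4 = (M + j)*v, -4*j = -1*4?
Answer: 691/298 ≈ 2.3188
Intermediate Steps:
j = 1 (j = -(-1)*4/4 = -¼*(-4) = 1)
T(M, v) = -4 + v*(1 + M) (T(M, v) = -4 + (M + 1)*v = -4 + (1 + M)*v = -4 + v*(1 + M))
I(k) = -5/2 (I(k) = -4 + 3/2 + 0*(3/2) = -4 + 3/2 + 0 = -5/2)
(I(15) - 343)/(224 - 373) = (-5/2 - 343)/(224 - 373) = -691/2/(-149) = -691/2*(-1/149) = 691/298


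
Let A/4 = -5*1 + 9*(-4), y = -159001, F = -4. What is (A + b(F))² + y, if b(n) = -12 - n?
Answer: -129417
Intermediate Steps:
A = -164 (A = 4*(-5*1 + 9*(-4)) = 4*(-5 - 36) = 4*(-41) = -164)
(A + b(F))² + y = (-164 + (-12 - 1*(-4)))² - 159001 = (-164 + (-12 + 4))² - 159001 = (-164 - 8)² - 159001 = (-172)² - 159001 = 29584 - 159001 = -129417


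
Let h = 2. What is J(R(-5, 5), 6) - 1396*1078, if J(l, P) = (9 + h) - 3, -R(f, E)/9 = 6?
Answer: -1504880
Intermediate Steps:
R(f, E) = -54 (R(f, E) = -9*6 = -54)
J(l, P) = 8 (J(l, P) = (9 + 2) - 3 = 11 - 3 = 8)
J(R(-5, 5), 6) - 1396*1078 = 8 - 1396*1078 = 8 - 1504888 = -1504880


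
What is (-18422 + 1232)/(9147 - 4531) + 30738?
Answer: 70934709/2308 ≈ 30734.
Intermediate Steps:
(-18422 + 1232)/(9147 - 4531) + 30738 = -17190/4616 + 30738 = -17190*1/4616 + 30738 = -8595/2308 + 30738 = 70934709/2308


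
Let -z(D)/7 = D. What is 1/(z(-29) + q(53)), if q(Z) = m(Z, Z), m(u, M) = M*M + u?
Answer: 1/3065 ≈ 0.00032626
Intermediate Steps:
m(u, M) = u + M**2 (m(u, M) = M**2 + u = u + M**2)
z(D) = -7*D
q(Z) = Z + Z**2
1/(z(-29) + q(53)) = 1/(-7*(-29) + 53*(1 + 53)) = 1/(203 + 53*54) = 1/(203 + 2862) = 1/3065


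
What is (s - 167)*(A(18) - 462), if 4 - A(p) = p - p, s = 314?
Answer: -67326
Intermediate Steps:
A(p) = 4 (A(p) = 4 - (p - p) = 4 - 1*0 = 4 + 0 = 4)
(s - 167)*(A(18) - 462) = (314 - 167)*(4 - 462) = 147*(-458) = -67326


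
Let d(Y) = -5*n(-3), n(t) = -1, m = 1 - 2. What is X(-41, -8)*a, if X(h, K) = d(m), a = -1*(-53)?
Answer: 265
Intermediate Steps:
m = -1
a = 53
d(Y) = 5 (d(Y) = -5*(-1) = 5)
X(h, K) = 5
X(-41, -8)*a = 5*53 = 265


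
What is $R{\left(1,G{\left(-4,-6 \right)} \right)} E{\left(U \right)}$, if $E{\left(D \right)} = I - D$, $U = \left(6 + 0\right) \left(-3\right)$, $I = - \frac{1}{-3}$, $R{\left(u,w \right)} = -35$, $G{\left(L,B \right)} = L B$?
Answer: $- \frac{1925}{3} \approx -641.67$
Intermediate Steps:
$G{\left(L,B \right)} = B L$
$I = \frac{1}{3}$ ($I = \left(-1\right) \left(- \frac{1}{3}\right) = \frac{1}{3} \approx 0.33333$)
$U = -18$ ($U = 6 \left(-3\right) = -18$)
$E{\left(D \right)} = \frac{1}{3} - D$
$R{\left(1,G{\left(-4,-6 \right)} \right)} E{\left(U \right)} = - 35 \left(\frac{1}{3} - -18\right) = - 35 \left(\frac{1}{3} + 18\right) = \left(-35\right) \frac{55}{3} = - \frac{1925}{3}$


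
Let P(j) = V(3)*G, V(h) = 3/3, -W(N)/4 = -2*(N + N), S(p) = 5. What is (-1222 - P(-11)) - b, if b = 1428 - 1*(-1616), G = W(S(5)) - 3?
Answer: -4343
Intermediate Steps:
W(N) = 16*N (W(N) = -(-8)*(N + N) = -(-8)*2*N = -(-16)*N = 16*N)
G = 77 (G = 16*5 - 3 = 80 - 3 = 77)
b = 3044 (b = 1428 + 1616 = 3044)
V(h) = 1 (V(h) = 3*(⅓) = 1)
P(j) = 77 (P(j) = 1*77 = 77)
(-1222 - P(-11)) - b = (-1222 - 1*77) - 1*3044 = (-1222 - 77) - 3044 = -1299 - 3044 = -4343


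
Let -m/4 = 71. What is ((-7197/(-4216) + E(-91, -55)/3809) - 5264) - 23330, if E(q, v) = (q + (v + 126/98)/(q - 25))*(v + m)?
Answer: -93182463742393/3259925032 ≈ -28584.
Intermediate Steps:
m = -284 (m = -4*71 = -284)
E(q, v) = (-284 + v)*(q + (9/7 + v)/(-25 + q)) (E(q, v) = (q + (v + 126/98)/(q - 25))*(v - 284) = (q + (v + 126*(1/98))/(-25 + q))*(-284 + v) = (q + (v + 9/7)/(-25 + q))*(-284 + v) = (q + (9/7 + v)/(-25 + q))*(-284 + v) = (-284 + v)*(q + (9/7 + v)/(-25 + q)))
((-7197/(-4216) + E(-91, -55)/3809) - 5264) - 23330 = ((-7197/(-4216) + ((-2556/7 + (-55)**2 - 284*(-91)**2 + 7100*(-91) - 1979/7*(-55) - 55*(-91)**2 - 25*(-91)*(-55))/(-25 - 91))/3809) - 5264) - 23330 = ((-7197*(-1/4216) + ((-2556/7 + 3025 - 284*8281 - 646100 + 108845/7 - 55*8281 - 125125)/(-116))*(1/3809)) - 5264) - 23330 = ((7197/4216 - (-2556/7 + 3025 - 2351804 - 646100 + 108845/7 - 455455 - 125125)/116*(1/3809)) - 5264) - 23330 = ((7197/4216 - 1/116*(-24921924/7)*(1/3809)) - 5264) - 23330 = ((7197/4216 + (6230481/203)*(1/3809)) - 5264) - 23330 = ((7197/4216 + 6230481/773227) - 5264) - 23330 = (31832622615/3259925032 - 5264) - 23330 = -17128412745833/3259925032 - 23330 = -93182463742393/3259925032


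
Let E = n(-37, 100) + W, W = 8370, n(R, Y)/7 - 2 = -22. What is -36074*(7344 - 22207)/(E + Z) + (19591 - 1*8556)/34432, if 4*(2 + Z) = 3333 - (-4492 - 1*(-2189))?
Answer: 18461438168679/331821184 ≈ 55637.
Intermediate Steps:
n(R, Y) = -140 (n(R, Y) = 14 + 7*(-22) = 14 - 154 = -140)
Z = 1407 (Z = -2 + (3333 - (-4492 - 1*(-2189)))/4 = -2 + (3333 - (-4492 + 2189))/4 = -2 + (3333 - 1*(-2303))/4 = -2 + (3333 + 2303)/4 = -2 + (¼)*5636 = -2 + 1409 = 1407)
E = 8230 (E = -140 + 8370 = 8230)
-36074*(7344 - 22207)/(E + Z) + (19591 - 1*8556)/34432 = -36074*(7344 - 22207)/(8230 + 1407) + (19591 - 1*8556)/34432 = -36074/(9637/(-14863)) + (19591 - 8556)*(1/34432) = -36074/(9637*(-1/14863)) + 11035*(1/34432) = -36074/(-9637/14863) + 11035/34432 = -36074*(-14863/9637) + 11035/34432 = 536167862/9637 + 11035/34432 = 18461438168679/331821184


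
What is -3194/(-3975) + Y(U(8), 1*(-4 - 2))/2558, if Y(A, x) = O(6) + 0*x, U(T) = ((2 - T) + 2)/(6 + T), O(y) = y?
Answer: 4097051/5084025 ≈ 0.80587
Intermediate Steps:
U(T) = (4 - T)/(6 + T)
Y(A, x) = 6 (Y(A, x) = 6 + 0*x = 6 + 0 = 6)
-3194/(-3975) + Y(U(8), 1*(-4 - 2))/2558 = -3194/(-3975) + 6/2558 = -3194*(-1/3975) + 6*(1/2558) = 3194/3975 + 3/1279 = 4097051/5084025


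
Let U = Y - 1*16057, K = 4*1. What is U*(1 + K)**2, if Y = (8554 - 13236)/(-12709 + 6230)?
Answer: -2600715525/6479 ≈ -4.0141e+5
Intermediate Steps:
K = 4
Y = 4682/6479 (Y = -4682/(-6479) = -4682*(-1/6479) = 4682/6479 ≈ 0.72264)
U = -104028621/6479 (U = 4682/6479 - 1*16057 = 4682/6479 - 16057 = -104028621/6479 ≈ -16056.)
U*(1 + K)**2 = -104028621*(1 + 4)**2/6479 = -104028621/6479*5**2 = -104028621/6479*25 = -2600715525/6479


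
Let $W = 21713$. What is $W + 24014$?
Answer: $45727$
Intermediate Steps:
$W + 24014 = 21713 + 24014 = 45727$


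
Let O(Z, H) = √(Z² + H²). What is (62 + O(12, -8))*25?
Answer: 1550 + 100*√13 ≈ 1910.6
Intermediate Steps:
O(Z, H) = √(H² + Z²)
(62 + O(12, -8))*25 = (62 + √((-8)² + 12²))*25 = (62 + √(64 + 144))*25 = (62 + √208)*25 = (62 + 4*√13)*25 = 1550 + 100*√13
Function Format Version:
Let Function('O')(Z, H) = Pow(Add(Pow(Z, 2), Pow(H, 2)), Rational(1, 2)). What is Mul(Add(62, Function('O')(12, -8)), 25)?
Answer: Add(1550, Mul(100, Pow(13, Rational(1, 2)))) ≈ 1910.6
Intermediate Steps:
Function('O')(Z, H) = Pow(Add(Pow(H, 2), Pow(Z, 2)), Rational(1, 2))
Mul(Add(62, Function('O')(12, -8)), 25) = Mul(Add(62, Pow(Add(Pow(-8, 2), Pow(12, 2)), Rational(1, 2))), 25) = Mul(Add(62, Pow(Add(64, 144), Rational(1, 2))), 25) = Mul(Add(62, Pow(208, Rational(1, 2))), 25) = Mul(Add(62, Mul(4, Pow(13, Rational(1, 2)))), 25) = Add(1550, Mul(100, Pow(13, Rational(1, 2))))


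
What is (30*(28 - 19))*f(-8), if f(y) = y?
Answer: -2160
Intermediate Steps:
(30*(28 - 19))*f(-8) = (30*(28 - 19))*(-8) = (30*9)*(-8) = 270*(-8) = -2160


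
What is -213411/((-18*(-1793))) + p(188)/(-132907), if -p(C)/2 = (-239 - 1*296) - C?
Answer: -860923757/129983046 ≈ -6.6234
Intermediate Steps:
p(C) = 1070 + 2*C (p(C) = -2*((-239 - 1*296) - C) = -2*((-239 - 296) - C) = -2*(-535 - C) = 1070 + 2*C)
-213411/((-18*(-1793))) + p(188)/(-132907) = -213411/((-18*(-1793))) + (1070 + 2*188)/(-132907) = -213411/32274 + (1070 + 376)*(-1/132907) = -213411*1/32274 + 1446*(-1/132907) = -6467/978 - 1446/132907 = -860923757/129983046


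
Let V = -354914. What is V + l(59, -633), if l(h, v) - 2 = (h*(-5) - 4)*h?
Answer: -372553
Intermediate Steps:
l(h, v) = 2 + h*(-4 - 5*h) (l(h, v) = 2 + (h*(-5) - 4)*h = 2 + (-5*h - 4)*h = 2 + (-4 - 5*h)*h = 2 + h*(-4 - 5*h))
V + l(59, -633) = -354914 + (2 - 5*59² - 4*59) = -354914 + (2 - 5*3481 - 236) = -354914 + (2 - 17405 - 236) = -354914 - 17639 = -372553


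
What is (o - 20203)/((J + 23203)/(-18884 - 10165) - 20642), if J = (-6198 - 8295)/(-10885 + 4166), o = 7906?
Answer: 2400131300607/4029066243752 ≈ 0.59570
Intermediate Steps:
J = 14493/6719 (J = -14493/(-6719) = -14493*(-1/6719) = 14493/6719 ≈ 2.1570)
(o - 20203)/((J + 23203)/(-18884 - 10165) - 20642) = (7906 - 20203)/((14493/6719 + 23203)/(-18884 - 10165) - 20642) = -12297/((155915450/6719)/(-29049) - 20642) = -12297/((155915450/6719)*(-1/29049) - 20642) = -12297/(-155915450/195180231 - 20642) = -12297/(-4029066243752/195180231) = -12297*(-195180231/4029066243752) = 2400131300607/4029066243752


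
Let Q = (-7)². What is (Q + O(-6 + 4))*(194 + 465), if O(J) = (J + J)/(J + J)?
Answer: 32950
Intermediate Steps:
Q = 49
O(J) = 1 (O(J) = (2*J)/((2*J)) = (2*J)*(1/(2*J)) = 1)
(Q + O(-6 + 4))*(194 + 465) = (49 + 1)*(194 + 465) = 50*659 = 32950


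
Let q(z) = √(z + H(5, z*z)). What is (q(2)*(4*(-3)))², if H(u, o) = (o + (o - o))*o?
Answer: 2592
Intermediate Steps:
H(u, o) = o² (H(u, o) = (o + 0)*o = o*o = o²)
q(z) = √(z + z⁴) (q(z) = √(z + (z*z)²) = √(z + (z²)²) = √(z + z⁴))
(q(2)*(4*(-3)))² = (√(2 + 2⁴)*(4*(-3)))² = (√(2 + 16)*(-12))² = (√18*(-12))² = ((3*√2)*(-12))² = (-36*√2)² = 2592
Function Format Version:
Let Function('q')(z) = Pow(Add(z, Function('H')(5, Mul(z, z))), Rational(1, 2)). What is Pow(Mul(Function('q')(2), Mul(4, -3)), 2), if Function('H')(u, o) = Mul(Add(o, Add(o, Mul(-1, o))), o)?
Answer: 2592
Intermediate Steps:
Function('H')(u, o) = Pow(o, 2) (Function('H')(u, o) = Mul(Add(o, 0), o) = Mul(o, o) = Pow(o, 2))
Function('q')(z) = Pow(Add(z, Pow(z, 4)), Rational(1, 2)) (Function('q')(z) = Pow(Add(z, Pow(Mul(z, z), 2)), Rational(1, 2)) = Pow(Add(z, Pow(Pow(z, 2), 2)), Rational(1, 2)) = Pow(Add(z, Pow(z, 4)), Rational(1, 2)))
Pow(Mul(Function('q')(2), Mul(4, -3)), 2) = Pow(Mul(Pow(Add(2, Pow(2, 4)), Rational(1, 2)), Mul(4, -3)), 2) = Pow(Mul(Pow(Add(2, 16), Rational(1, 2)), -12), 2) = Pow(Mul(Pow(18, Rational(1, 2)), -12), 2) = Pow(Mul(Mul(3, Pow(2, Rational(1, 2))), -12), 2) = Pow(Mul(-36, Pow(2, Rational(1, 2))), 2) = 2592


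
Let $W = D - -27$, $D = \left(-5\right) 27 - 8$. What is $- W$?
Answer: $116$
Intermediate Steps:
$D = -143$ ($D = -135 - 8 = -143$)
$W = -116$ ($W = -143 - -27 = -143 + 27 = -116$)
$- W = \left(-1\right) \left(-116\right) = 116$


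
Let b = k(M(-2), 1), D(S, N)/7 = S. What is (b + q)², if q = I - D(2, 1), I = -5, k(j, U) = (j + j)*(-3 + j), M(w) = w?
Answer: 1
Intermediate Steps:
D(S, N) = 7*S
k(j, U) = 2*j*(-3 + j) (k(j, U) = (2*j)*(-3 + j) = 2*j*(-3 + j))
q = -19 (q = -5 - 7*2 = -5 - 1*14 = -5 - 14 = -19)
b = 20 (b = 2*(-2)*(-3 - 2) = 2*(-2)*(-5) = 20)
(b + q)² = (20 - 19)² = 1² = 1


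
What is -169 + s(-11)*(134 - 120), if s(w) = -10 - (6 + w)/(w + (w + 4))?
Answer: -2816/9 ≈ -312.89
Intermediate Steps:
s(w) = -10 - (6 + w)/(4 + 2*w) (s(w) = -10 - (6 + w)/(w + (4 + w)) = -10 - (6 + w)/(4 + 2*w))
-169 + s(-11)*(134 - 120) = -169 + ((-46 - 21*(-11))/(2*(2 - 11)))*(134 - 120) = -169 + ((½)*(-46 + 231)/(-9))*14 = -169 + ((½)*(-⅑)*185)*14 = -169 - 185/18*14 = -169 - 1295/9 = -2816/9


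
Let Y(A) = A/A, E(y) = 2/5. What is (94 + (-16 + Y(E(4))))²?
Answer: 6241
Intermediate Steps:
E(y) = ⅖ (E(y) = 2*(⅕) = ⅖)
Y(A) = 1
(94 + (-16 + Y(E(4))))² = (94 + (-16 + 1))² = (94 - 15)² = 79² = 6241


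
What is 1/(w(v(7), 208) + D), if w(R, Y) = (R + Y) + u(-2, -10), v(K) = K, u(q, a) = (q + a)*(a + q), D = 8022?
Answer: 1/8381 ≈ 0.00011932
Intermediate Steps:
u(q, a) = (a + q)² (u(q, a) = (a + q)*(a + q) = (a + q)²)
w(R, Y) = 144 + R + Y (w(R, Y) = (R + Y) + (-10 - 2)² = (R + Y) + (-12)² = (R + Y) + 144 = 144 + R + Y)
1/(w(v(7), 208) + D) = 1/((144 + 7 + 208) + 8022) = 1/(359 + 8022) = 1/8381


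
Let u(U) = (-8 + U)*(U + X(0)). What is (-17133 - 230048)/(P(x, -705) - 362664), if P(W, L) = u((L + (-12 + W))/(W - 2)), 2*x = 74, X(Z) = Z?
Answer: 12111869/17744424 ≈ 0.68257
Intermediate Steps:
x = 37 (x = (½)*74 = 37)
u(U) = U*(-8 + U) (u(U) = (-8 + U)*(U + 0) = (-8 + U)*U = U*(-8 + U))
P(W, L) = (-8 + (-12 + L + W)/(-2 + W))*(-12 + L + W)/(-2 + W) (P(W, L) = ((L + (-12 + W))/(W - 2))*(-8 + (L + (-12 + W))/(W - 2)) = ((-12 + L + W)/(-2 + W))*(-8 + (-12 + L + W)/(-2 + W)) = (-8 + (-12 + L + W)/(-2 + W))*(-12 + L + W)/(-2 + W))
(-17133 - 230048)/(P(x, -705) - 362664) = (-17133 - 230048)/(((-12 - 705 + 37)² + 8*(-2 + 37)*(12 - 1*(-705) - 1*37))/(-2 + 37)² - 362664) = -247181/(((-680)² + 8*35*(12 + 705 - 37))/35² - 362664) = -247181/((462400 + 8*35*680)/1225 - 362664) = -247181/((462400 + 190400)/1225 - 362664) = -247181/((1/1225)*652800 - 362664) = -247181/(26112/49 - 362664) = -247181/(-17744424/49) = -247181*(-49/17744424) = 12111869/17744424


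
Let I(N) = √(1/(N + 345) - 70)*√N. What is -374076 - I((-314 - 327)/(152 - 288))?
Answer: -374076 - I*√862698829435039/1617074 ≈ -3.7408e+5 - 18.164*I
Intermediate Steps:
I(N) = √N*√(-70 + 1/(345 + N)) (I(N) = √(1/(345 + N) - 70)*√N = √(-70 + 1/(345 + N))*√N = √N*√(-70 + 1/(345 + N)))
-374076 - I((-314 - 327)/(152 - 288)) = -374076 - √((-314 - 327)/(152 - 288))*√((-24149 - 70*(-314 - 327)/(152 - 288))/(345 + (-314 - 327)/(152 - 288))) = -374076 - √(-641/(-136))*√((-24149 - (-44870)/(-136))/(345 - 641/(-136))) = -374076 - √(-641*(-1/136))*√((-24149 - (-44870)*(-1)/136)/(345 - 641*(-1/136))) = -374076 - √(641/136)*√((-24149 - 70*641/136)/(345 + 641/136)) = -374076 - √21794/68*√((-24149 - 22435/68)/(47561/136)) = -374076 - √21794/68*√((136/47561)*(-1664567/68)) = -374076 - √21794/68*√(-3329134/47561) = -374076 - √21794/68*I*√158336942174/47561 = -374076 - I*√862698829435039/1617074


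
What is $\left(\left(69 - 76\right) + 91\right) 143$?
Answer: $12012$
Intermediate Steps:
$\left(\left(69 - 76\right) + 91\right) 143 = \left(-7 + 91\right) 143 = 84 \cdot 143 = 12012$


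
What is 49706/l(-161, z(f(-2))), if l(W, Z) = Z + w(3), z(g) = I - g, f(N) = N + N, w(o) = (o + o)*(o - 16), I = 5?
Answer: -49706/69 ≈ -720.38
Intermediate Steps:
w(o) = 2*o*(-16 + o) (w(o) = (2*o)*(-16 + o) = 2*o*(-16 + o))
f(N) = 2*N
z(g) = 5 - g
l(W, Z) = -78 + Z (l(W, Z) = Z + 2*3*(-16 + 3) = Z + 2*3*(-13) = Z - 78 = -78 + Z)
49706/l(-161, z(f(-2))) = 49706/(-78 + (5 - 2*(-2))) = 49706/(-78 + (5 - 1*(-4))) = 49706/(-78 + (5 + 4)) = 49706/(-78 + 9) = 49706/(-69) = 49706*(-1/69) = -49706/69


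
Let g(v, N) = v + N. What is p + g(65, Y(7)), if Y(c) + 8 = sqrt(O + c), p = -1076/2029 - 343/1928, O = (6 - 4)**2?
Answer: 220208509/3911912 + sqrt(11) ≈ 59.608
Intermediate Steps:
O = 4 (O = 2**2 = 4)
p = -2770475/3911912 (p = -1076*1/2029 - 343*1/1928 = -1076/2029 - 343/1928 = -2770475/3911912 ≈ -0.70821)
Y(c) = -8 + sqrt(4 + c)
g(v, N) = N + v
p + g(65, Y(7)) = -2770475/3911912 + ((-8 + sqrt(4 + 7)) + 65) = -2770475/3911912 + ((-8 + sqrt(11)) + 65) = -2770475/3911912 + (57 + sqrt(11)) = 220208509/3911912 + sqrt(11)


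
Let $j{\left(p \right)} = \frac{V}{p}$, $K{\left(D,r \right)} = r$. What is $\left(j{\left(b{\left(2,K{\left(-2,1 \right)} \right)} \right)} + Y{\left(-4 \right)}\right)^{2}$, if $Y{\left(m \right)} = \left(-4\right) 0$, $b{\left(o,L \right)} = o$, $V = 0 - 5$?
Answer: $\frac{25}{4} \approx 6.25$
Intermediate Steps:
$V = -5$ ($V = 0 - 5 = -5$)
$j{\left(p \right)} = - \frac{5}{p}$
$Y{\left(m \right)} = 0$
$\left(j{\left(b{\left(2,K{\left(-2,1 \right)} \right)} \right)} + Y{\left(-4 \right)}\right)^{2} = \left(- \frac{5}{2} + 0\right)^{2} = \left(- \frac{5}{2}\right)^{2} = \frac{25}{4}$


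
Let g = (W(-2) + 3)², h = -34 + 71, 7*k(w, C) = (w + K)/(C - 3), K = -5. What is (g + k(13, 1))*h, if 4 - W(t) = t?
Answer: 20831/7 ≈ 2975.9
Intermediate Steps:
W(t) = 4 - t
k(w, C) = (-5 + w)/(7*(-3 + C)) (k(w, C) = ((w - 5)/(C - 3))/7 = ((-5 + w)/(-3 + C))/7 = (-5 + w)/(7*(-3 + C)))
h = 37
g = 81 (g = ((4 - 1*(-2)) + 3)² = ((4 + 2) + 3)² = (6 + 3)² = 9² = 81)
(g + k(13, 1))*h = (81 + (-5 + 13)/(7*(-3 + 1)))*37 = (81 + (⅐)*8/(-2))*37 = (81 + (⅐)*(-½)*8)*37 = (81 - 4/7)*37 = (563/7)*37 = 20831/7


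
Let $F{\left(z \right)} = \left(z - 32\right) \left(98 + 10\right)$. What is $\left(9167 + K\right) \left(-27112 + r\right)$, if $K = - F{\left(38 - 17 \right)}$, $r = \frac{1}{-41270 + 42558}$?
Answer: $- \frac{361599240525}{1288} \approx -2.8074 \cdot 10^{8}$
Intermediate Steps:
$r = \frac{1}{1288} \approx 0.0007764$
$F{\left(z \right)} = -3456 + 108 z$ ($F{\left(z \right)} = \left(-32 + z\right) 108 = -3456 + 108 z$)
$K = 1188$ ($K = - (-3456 + 108 \left(38 - 17\right)) = - (-3456 + 108 \cdot 21) = - (-3456 + 2268) = \left(-1\right) \left(-1188\right) = 1188$)
$\left(9167 + K\right) \left(-27112 + r\right) = \left(9167 + 1188\right) \left(-27112 + \frac{1}{1288}\right) = 10355 \left(- \frac{34920255}{1288}\right) = - \frac{361599240525}{1288}$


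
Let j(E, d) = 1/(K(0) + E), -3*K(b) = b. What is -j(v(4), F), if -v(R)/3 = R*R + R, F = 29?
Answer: 1/60 ≈ 0.016667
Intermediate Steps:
v(R) = -3*R - 3*R² (v(R) = -3*(R*R + R) = -3*(R² + R) = -3*(R + R²) = -3*R - 3*R²)
K(b) = -b/3
j(E, d) = 1/E (j(E, d) = 1/(-⅓*0 + E) = 1/(0 + E) = 1/E)
-j(v(4), F) = -1/((-3*4*(1 + 4))) = -1/((-3*4*5)) = -1/(-60) = -1*(-1/60) = 1/60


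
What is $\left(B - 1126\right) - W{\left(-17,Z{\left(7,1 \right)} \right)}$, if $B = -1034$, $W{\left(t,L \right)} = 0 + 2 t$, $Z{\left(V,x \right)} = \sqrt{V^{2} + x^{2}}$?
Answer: $-2126$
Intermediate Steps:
$W{\left(t,L \right)} = 2 t$
$\left(B - 1126\right) - W{\left(-17,Z{\left(7,1 \right)} \right)} = \left(-1034 - 1126\right) - 2 \left(-17\right) = \left(-1034 - 1126\right) - -34 = -2160 + 34 = -2126$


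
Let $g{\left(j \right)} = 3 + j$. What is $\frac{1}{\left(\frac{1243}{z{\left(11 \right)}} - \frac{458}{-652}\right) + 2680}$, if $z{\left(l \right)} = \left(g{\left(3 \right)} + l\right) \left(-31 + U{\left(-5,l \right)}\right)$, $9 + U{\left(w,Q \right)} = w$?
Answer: $\frac{249390}{668135167} \approx 0.00037326$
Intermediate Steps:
$U{\left(w,Q \right)} = -9 + w$
$z{\left(l \right)} = -270 - 45 l$ ($z{\left(l \right)} = \left(\left(3 + 3\right) + l\right) \left(-31 - 14\right) = \left(6 + l\right) \left(-31 - 14\right) = \left(6 + l\right) \left(-45\right) = -270 - 45 l$)
$\frac{1}{\left(\frac{1243}{z{\left(11 \right)}} - \frac{458}{-652}\right) + 2680} = \frac{1}{\left(\frac{1243}{-270 - 495} - \frac{458}{-652}\right) + 2680} = \frac{1}{\left(\frac{1243}{-270 - 495} - - \frac{229}{326}\right) + 2680} = \frac{1}{\left(\frac{1243}{-765} + \frac{229}{326}\right) + 2680} = \frac{1}{\left(1243 \left(- \frac{1}{765}\right) + \frac{229}{326}\right) + 2680} = \frac{1}{\left(- \frac{1243}{765} + \frac{229}{326}\right) + 2680} = \frac{1}{- \frac{230033}{249390} + 2680} = \frac{1}{\frac{668135167}{249390}} = \frac{249390}{668135167}$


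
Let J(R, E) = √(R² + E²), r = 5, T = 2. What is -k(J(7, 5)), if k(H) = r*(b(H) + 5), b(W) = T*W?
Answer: -25 - 10*√74 ≈ -111.02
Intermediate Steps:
b(W) = 2*W
J(R, E) = √(E² + R²)
k(H) = 25 + 10*H (k(H) = 5*(2*H + 5) = 5*(5 + 2*H) = 25 + 10*H)
-k(J(7, 5)) = -(25 + 10*√(5² + 7²)) = -(25 + 10*√(25 + 49)) = -(25 + 10*√74) = -25 - 10*√74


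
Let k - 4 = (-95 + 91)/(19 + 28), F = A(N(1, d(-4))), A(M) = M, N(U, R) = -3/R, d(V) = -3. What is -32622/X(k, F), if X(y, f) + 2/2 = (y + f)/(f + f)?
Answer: -3066468/137 ≈ -22383.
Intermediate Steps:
F = 1 (F = -3/(-3) = -3*(-⅓) = 1)
k = 184/47 (k = 4 + (-95 + 91)/(19 + 28) = 4 - 4/47 = 184/47 ≈ 3.9149)
X(y, f) = -1 + (f + y)/(2*f) (X(y, f) = -1 + (y + f)/(f + f) = -1 + (f + y)/((2*f)) = -1 + (f + y)*(1/(2*f)) = -1 + (f + y)/(2*f))
-32622/X(k, F) = -32622*2/(184/47 - 1*1) = -32622*2/(184/47 - 1) = -32622/((½)*1*(137/47)) = -32622/137/94 = -32622*94/137 = -3066468/137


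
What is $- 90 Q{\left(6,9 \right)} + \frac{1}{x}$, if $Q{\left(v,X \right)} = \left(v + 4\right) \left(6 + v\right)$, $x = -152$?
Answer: $- \frac{1641601}{152} \approx -10800.0$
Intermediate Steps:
$Q{\left(v,X \right)} = \left(4 + v\right) \left(6 + v\right)$
$- 90 Q{\left(6,9 \right)} + \frac{1}{x} = - 90 \left(24 + 6^{2} + 10 \cdot 6\right) + \frac{1}{-152} = - 90 \left(24 + 36 + 60\right) - \frac{1}{152} = \left(-90\right) 120 - \frac{1}{152} = -10800 - \frac{1}{152} = - \frac{1641601}{152}$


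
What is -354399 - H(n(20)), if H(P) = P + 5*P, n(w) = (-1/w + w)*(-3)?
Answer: -3540399/10 ≈ -3.5404e+5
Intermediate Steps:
n(w) = -3*w + 3/w (n(w) = (w - 1/w)*(-3) = -3*w + 3/w)
H(P) = 6*P
-354399 - H(n(20)) = -354399 - 6*(-3*20 + 3/20) = -354399 - 6*(-60 + 3*(1/20)) = -354399 - 6*(-60 + 3/20) = -354399 - 6*(-1197)/20 = -354399 - 1*(-3591/10) = -354399 + 3591/10 = -3540399/10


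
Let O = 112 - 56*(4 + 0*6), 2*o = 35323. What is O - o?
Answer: -35547/2 ≈ -17774.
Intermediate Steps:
o = 35323/2 (o = (1/2)*35323 = 35323/2 ≈ 17662.)
O = -112 (O = 112 - 56*(4 + 0) = 112 - 56*4 = 112 - 224 = -112)
O - o = -112 - 1*35323/2 = -112 - 35323/2 = -35547/2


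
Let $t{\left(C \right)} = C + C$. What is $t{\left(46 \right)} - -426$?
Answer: $518$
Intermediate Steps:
$t{\left(C \right)} = 2 C$
$t{\left(46 \right)} - -426 = 2 \cdot 46 - -426 = 92 + 426 = 518$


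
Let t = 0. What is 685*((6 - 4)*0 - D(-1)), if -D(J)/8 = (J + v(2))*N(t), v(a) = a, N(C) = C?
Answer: 0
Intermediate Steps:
D(J) = 0 (D(J) = -8*(J + 2)*0 = -8*(2 + J)*0 = -8*0 = 0)
685*((6 - 4)*0 - D(-1)) = 685*((6 - 4)*0 - 1*0) = 685*(2*0 + 0) = 685*(0 + 0) = 685*0 = 0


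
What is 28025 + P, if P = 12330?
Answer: 40355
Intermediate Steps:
28025 + P = 28025 + 12330 = 40355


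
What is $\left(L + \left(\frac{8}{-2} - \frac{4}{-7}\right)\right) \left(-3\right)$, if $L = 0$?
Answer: $\frac{72}{7} \approx 10.286$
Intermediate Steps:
$\left(L + \left(\frac{8}{-2} - \frac{4}{-7}\right)\right) \left(-3\right) = \left(0 + \left(\frac{8}{-2} - \frac{4}{-7}\right)\right) \left(-3\right) = \left(0 + \left(8 \left(- \frac{1}{2}\right) - - \frac{4}{7}\right)\right) \left(-3\right) = \left(0 + \left(-4 + \frac{4}{7}\right)\right) \left(-3\right) = \left(0 - \frac{24}{7}\right) \left(-3\right) = \left(- \frac{24}{7}\right) \left(-3\right) = \frac{72}{7}$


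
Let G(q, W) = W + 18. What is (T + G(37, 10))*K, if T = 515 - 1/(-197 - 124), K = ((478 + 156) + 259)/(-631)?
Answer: -155653472/202551 ≈ -768.47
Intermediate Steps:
G(q, W) = 18 + W
K = -893/631 (K = (634 + 259)*(-1/631) = 893*(-1/631) = -893/631 ≈ -1.4152)
T = 165316/321 (T = 515 - 1/(-321) = 515 - 1*(-1/321) = 515 + 1/321 = 165316/321 ≈ 515.00)
(T + G(37, 10))*K = (165316/321 + (18 + 10))*(-893/631) = (165316/321 + 28)*(-893/631) = (174304/321)*(-893/631) = -155653472/202551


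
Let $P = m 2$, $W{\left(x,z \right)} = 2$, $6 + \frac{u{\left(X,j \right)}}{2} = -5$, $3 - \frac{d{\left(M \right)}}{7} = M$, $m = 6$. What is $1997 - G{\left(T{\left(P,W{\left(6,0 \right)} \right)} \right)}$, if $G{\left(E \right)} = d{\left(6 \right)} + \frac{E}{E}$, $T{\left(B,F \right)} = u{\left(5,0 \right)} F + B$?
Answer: $2017$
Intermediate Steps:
$d{\left(M \right)} = 21 - 7 M$
$u{\left(X,j \right)} = -22$ ($u{\left(X,j \right)} = -12 + 2 \left(-5\right) = -12 - 10 = -22$)
$P = 12$ ($P = 6 \cdot 2 = 12$)
$T{\left(B,F \right)} = B - 22 F$ ($T{\left(B,F \right)} = - 22 F + B = B - 22 F$)
$G{\left(E \right)} = -20$ ($G{\left(E \right)} = \left(21 - 42\right) + \frac{E}{E} = \left(21 - 42\right) + 1 = -21 + 1 = -20$)
$1997 - G{\left(T{\left(P,W{\left(6,0 \right)} \right)} \right)} = 1997 - -20 = 1997 + 20 = 2017$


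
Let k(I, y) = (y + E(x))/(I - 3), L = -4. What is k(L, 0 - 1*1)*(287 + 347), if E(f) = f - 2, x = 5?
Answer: -1268/7 ≈ -181.14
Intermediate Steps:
E(f) = -2 + f
k(I, y) = (3 + y)/(-3 + I) (k(I, y) = (y + (-2 + 5))/(I - 3) = (y + 3)/(-3 + I) = (3 + y)/(-3 + I))
k(L, 0 - 1*1)*(287 + 347) = ((3 + (0 - 1*1))/(-3 - 4))*(287 + 347) = ((3 + (0 - 1))/(-7))*634 = -(3 - 1)/7*634 = -⅐*2*634 = -2/7*634 = -1268/7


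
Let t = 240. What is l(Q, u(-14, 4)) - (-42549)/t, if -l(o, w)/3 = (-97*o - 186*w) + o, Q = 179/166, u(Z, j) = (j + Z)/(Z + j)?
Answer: 6944389/6640 ≈ 1045.8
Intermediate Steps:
u(Z, j) = 1 (u(Z, j) = (Z + j)/(Z + j) = 1)
Q = 179/166 (Q = 179*(1/166) = 179/166 ≈ 1.0783)
l(o, w) = 288*o + 558*w (l(o, w) = -3*((-97*o - 186*w) + o) = -3*((-186*w - 97*o) + o) = -3*(-186*w - 96*o) = 288*o + 558*w)
l(Q, u(-14, 4)) - (-42549)/t = (288*(179/166) + 558*1) - (-42549)/240 = (25776/83 + 558) - (-42549)/240 = 72090/83 - 1*(-14183/80) = 72090/83 + 14183/80 = 6944389/6640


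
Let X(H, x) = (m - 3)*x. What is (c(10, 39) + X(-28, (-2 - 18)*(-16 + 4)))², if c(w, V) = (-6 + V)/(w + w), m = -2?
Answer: 574417089/400 ≈ 1.4360e+6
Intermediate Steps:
X(H, x) = -5*x (X(H, x) = (-2 - 3)*x = -5*x)
c(w, V) = (-6 + V)/(2*w) (c(w, V) = (-6 + V)/((2*w)) = (-6 + V)*(1/(2*w)) = (-6 + V)/(2*w))
(c(10, 39) + X(-28, (-2 - 18)*(-16 + 4)))² = ((½)*(-6 + 39)/10 - 5*(-2 - 18)*(-16 + 4))² = ((½)*(⅒)*33 - (-100)*(-12))² = (33/20 - 5*240)² = (33/20 - 1200)² = (-23967/20)² = 574417089/400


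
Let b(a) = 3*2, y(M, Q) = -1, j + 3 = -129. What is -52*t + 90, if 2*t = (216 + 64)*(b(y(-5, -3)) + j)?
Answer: 917370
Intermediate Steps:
j = -132 (j = -3 - 129 = -132)
b(a) = 6
t = -17640 (t = ((216 + 64)*(6 - 132))/2 = (280*(-126))/2 = (1/2)*(-35280) = -17640)
-52*t + 90 = -52*(-17640) + 90 = 917280 + 90 = 917370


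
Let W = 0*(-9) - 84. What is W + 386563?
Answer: 386479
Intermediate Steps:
W = -84 (W = 0 - 84 = -84)
W + 386563 = -84 + 386563 = 386479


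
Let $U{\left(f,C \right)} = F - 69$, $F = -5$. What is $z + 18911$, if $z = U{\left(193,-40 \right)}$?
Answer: $18837$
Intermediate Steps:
$U{\left(f,C \right)} = -74$ ($U{\left(f,C \right)} = -5 - 69 = -74$)
$z = -74$
$z + 18911 = -74 + 18911 = 18837$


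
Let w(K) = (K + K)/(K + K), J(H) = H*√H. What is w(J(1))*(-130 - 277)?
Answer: -407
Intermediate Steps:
J(H) = H^(3/2)
w(K) = 1 (w(K) = (2*K)/((2*K)) = (2*K)*(1/(2*K)) = 1)
w(J(1))*(-130 - 277) = 1*(-130 - 277) = 1*(-407) = -407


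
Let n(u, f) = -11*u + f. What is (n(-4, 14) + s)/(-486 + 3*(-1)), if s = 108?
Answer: -166/489 ≈ -0.33947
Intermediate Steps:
n(u, f) = f - 11*u
(n(-4, 14) + s)/(-486 + 3*(-1)) = ((14 - 11*(-4)) + 108)/(-486 + 3*(-1)) = ((14 + 44) + 108)/(-486 - 3) = (58 + 108)/(-489) = 166*(-1/489) = -166/489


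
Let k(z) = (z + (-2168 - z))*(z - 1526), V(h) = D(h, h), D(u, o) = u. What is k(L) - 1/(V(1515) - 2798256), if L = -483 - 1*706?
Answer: 16461953134921/2796741 ≈ 5.8861e+6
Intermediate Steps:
V(h) = h
L = -1189 (L = -483 - 706 = -1189)
k(z) = 3308368 - 2168*z (k(z) = -2168*(-1526 + z) = 3308368 - 2168*z)
k(L) - 1/(V(1515) - 2798256) = (3308368 - 2168*(-1189)) - 1/(1515 - 2798256) = (3308368 + 2577752) - 1/(-2796741) = 5886120 - 1*(-1/2796741) = 5886120 + 1/2796741 = 16461953134921/2796741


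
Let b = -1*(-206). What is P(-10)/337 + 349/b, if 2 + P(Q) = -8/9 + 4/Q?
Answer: 5262097/3123990 ≈ 1.6844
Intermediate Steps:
b = 206
P(Q) = -26/9 + 4/Q (P(Q) = -2 + (-8/9 + 4/Q) = -26/9 + 4/Q)
P(-10)/337 + 349/b = (-26/9 + 4/(-10))/337 + 349/206 = (-26/9 + 4*(-⅒))*(1/337) + 349*(1/206) = (-26/9 - ⅖)*(1/337) + 349/206 = -148/45*1/337 + 349/206 = -148/15165 + 349/206 = 5262097/3123990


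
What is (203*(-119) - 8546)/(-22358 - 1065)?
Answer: 32703/23423 ≈ 1.3962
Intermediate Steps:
(203*(-119) - 8546)/(-22358 - 1065) = (-24157 - 8546)/(-23423) = -32703*(-1/23423) = 32703/23423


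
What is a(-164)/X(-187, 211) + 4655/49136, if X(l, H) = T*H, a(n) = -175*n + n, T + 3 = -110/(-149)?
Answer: -208588586419/3493913552 ≈ -59.701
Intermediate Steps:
T = -337/149 (T = -3 - 110/(-149) = -3 - 110*(-1/149) = -3 + 110/149 = -337/149 ≈ -2.2617)
a(n) = -174*n
X(l, H) = -337*H/149
a(-164)/X(-187, 211) + 4655/49136 = (-174*(-164))/((-337/149*211)) + 4655/49136 = 28536/(-71107/149) + 4655*(1/49136) = 28536*(-149/71107) + 4655/49136 = -4251864/71107 + 4655/49136 = -208588586419/3493913552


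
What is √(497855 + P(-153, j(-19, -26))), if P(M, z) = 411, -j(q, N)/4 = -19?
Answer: √498266 ≈ 705.88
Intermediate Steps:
j(q, N) = 76 (j(q, N) = -4*(-19) = 76)
√(497855 + P(-153, j(-19, -26))) = √(497855 + 411) = √498266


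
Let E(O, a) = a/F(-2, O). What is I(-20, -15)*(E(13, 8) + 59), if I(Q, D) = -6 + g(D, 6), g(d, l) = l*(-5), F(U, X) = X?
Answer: -27900/13 ≈ -2146.2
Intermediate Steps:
g(d, l) = -5*l
I(Q, D) = -36 (I(Q, D) = -6 - 5*6 = -6 - 30 = -36)
E(O, a) = a/O
I(-20, -15)*(E(13, 8) + 59) = -36*(8/13 + 59) = -36*775/13 = -27900/13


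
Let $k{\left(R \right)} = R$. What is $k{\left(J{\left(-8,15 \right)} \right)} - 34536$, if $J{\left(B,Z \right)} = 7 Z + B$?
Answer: $-34439$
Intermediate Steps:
$J{\left(B,Z \right)} = B + 7 Z$
$k{\left(J{\left(-8,15 \right)} \right)} - 34536 = \left(-8 + 7 \cdot 15\right) - 34536 = \left(-8 + 105\right) - 34536 = 97 - 34536 = -34439$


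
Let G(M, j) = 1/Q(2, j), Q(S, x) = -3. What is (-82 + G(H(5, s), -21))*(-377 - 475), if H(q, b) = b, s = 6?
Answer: 70148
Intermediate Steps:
G(M, j) = -1/3 (G(M, j) = 1/(-3) = -1/3)
(-82 + G(H(5, s), -21))*(-377 - 475) = (-82 - 1/3)*(-377 - 475) = -247/3*(-852) = 70148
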